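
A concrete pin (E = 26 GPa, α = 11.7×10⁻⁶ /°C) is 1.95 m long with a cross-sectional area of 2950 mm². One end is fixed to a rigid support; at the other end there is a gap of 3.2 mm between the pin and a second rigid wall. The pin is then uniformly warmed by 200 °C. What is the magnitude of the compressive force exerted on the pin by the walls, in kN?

Free thermal elongation = αΔT L = 11.7×10⁻⁶ × 200 × 1950 = 4.563 mm.
The gap closes (δ_free > 3.2 mm) and the wall then resists a further 4.563 − 3.2 = 1.363 mm of expansion.
So σ = E(δ_free − g)/L = 26×10³ × 1.363/1950 = 18.17 MPa.
P = σA = 18.17 × 2950 = 53.61 kN.

P ≈ 53.6 kN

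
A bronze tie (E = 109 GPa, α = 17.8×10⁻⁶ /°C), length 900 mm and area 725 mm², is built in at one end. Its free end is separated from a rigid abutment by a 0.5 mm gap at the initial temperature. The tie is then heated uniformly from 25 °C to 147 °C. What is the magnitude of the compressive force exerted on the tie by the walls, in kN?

P ≈ 128 kN

Free thermal elongation = αΔT L = 17.8×10⁻⁶ × 122 × 900 = 1.954 mm.
After closing the 0.5 mm clearance, 1.954 − 0.5 = 1.454 mm of expansion remains to be suppressed by the wall.
So σ = E(δ_free − g)/L = 109×10³ × 1.454/900 = 176.1 MPa.
P = σA = 176.1 × 725 = 127.7 kN.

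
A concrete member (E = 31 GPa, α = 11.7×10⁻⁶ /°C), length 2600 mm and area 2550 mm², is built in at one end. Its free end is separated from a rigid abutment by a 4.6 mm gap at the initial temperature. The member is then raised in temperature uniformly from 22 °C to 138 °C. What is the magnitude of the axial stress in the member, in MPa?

σ ≈ 0 MPa

Free thermal elongation = αΔT L = 11.7×10⁻⁶ × 116 × 2600 = 3.529 mm.
This is smaller than the 4.6 mm clearance, so the member expands freely without reaching the stop — the stress is zero.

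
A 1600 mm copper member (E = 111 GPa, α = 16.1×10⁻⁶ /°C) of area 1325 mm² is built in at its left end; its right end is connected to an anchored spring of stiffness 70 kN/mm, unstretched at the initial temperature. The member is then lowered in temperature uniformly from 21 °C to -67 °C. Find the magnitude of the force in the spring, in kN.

If the spring were absent the member would shorten by αΔT L = 16.1×10⁻⁶ × 88 × 1600 = 2.267 mm.
Let P be the tensile force in the spring. The member extends elastically by PL/(AE) and the spring stretches by P/k; together these equal δ_free.
P [ L/(AE) + 1/k ] = δ_free → P [ 1600/(1325×111×10³) + 1/(70×10³) ] = 2.267.
P = 2.267 / 2.516×10⁻⁵ = 90080 N.

P ≈ 90.1 kN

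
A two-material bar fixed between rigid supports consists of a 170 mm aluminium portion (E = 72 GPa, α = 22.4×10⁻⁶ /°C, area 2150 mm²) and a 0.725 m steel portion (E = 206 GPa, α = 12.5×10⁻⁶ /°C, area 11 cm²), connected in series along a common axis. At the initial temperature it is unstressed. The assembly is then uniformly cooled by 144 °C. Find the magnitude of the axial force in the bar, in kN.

With the walls removed the bar would change length by δ_free = Σ αᵢΔT Lᵢ = 22.4×10⁻⁶×144×170 + 12.5×10⁻⁶×144×725 = 1.853 mm.
The rigid supports impose zero overall length change; the single axial force P common to all segments must satisfy P Σ Lᵢ/(AᵢEᵢ) = δ_free.
The series flexibility is Σ Lᵢ/(AᵢEᵢ) = 170/(2150×72×10³) + 725/(1100×206×10³) = 4.298×10⁻⁶ mm/N.
So P = 1.853 / 4.298×10⁻⁶ = 431.2 kN, tensile.

P ≈ 431 kN (tensile)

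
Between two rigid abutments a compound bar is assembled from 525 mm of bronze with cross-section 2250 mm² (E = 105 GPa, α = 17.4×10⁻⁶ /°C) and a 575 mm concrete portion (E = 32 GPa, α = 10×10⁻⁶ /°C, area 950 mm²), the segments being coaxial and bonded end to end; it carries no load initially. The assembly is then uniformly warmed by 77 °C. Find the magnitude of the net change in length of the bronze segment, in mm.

|ΔL| ≈ 0.583 mm

Free thermal expansion of the whole bar: Σ αᵢΔT Lᵢ = 17.4×10⁻⁶×77×525 + 10×10⁻⁶×77×575 = 1.146 mm.
The walls prevent any net length change, so an axial force P (same in every segment) develops. Compatibility: P · Σ Lᵢ/(AᵢEᵢ) = δ_free.
Σ Lᵢ/(AᵢEᵢ) = 525/(2250×105×10³) + 575/(950×32×10³) = 2.114×10⁻⁵ mm/N.
P = 1.146 / 2.114×10⁻⁵ = 54230 N = 54.23 kN, compressive.
For the bronze segment, free thermal change = 17.4×10⁻⁶×77×525 = 0.7034 mm and elastic change from P = 54230×525/(2250×105×10³) = 0.1205 mm; these oppose, so the net change is 0.583 mm (segment lengthens).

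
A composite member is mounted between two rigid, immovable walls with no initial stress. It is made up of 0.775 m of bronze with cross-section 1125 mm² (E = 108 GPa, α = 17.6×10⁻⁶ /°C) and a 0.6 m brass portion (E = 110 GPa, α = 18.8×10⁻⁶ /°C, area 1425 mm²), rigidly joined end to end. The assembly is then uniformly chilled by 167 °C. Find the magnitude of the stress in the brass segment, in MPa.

σ ≈ 286 MPa (tensile)

Free thermal contraction of the whole bar: Σ αᵢΔT Lᵢ = 17.6×10⁻⁶×167×775 + 18.8×10⁻⁶×167×600 = 4.162 mm.
Since the ends are fixed, an axial force P builds up, equal in every segment, with P · Σ Lᵢ/(AᵢEᵢ) = δ_free.
The series flexibility is Σ Lᵢ/(AᵢEᵢ) = 775/(1125×108×10³) + 600/(1425×110×10³) = 1.021×10⁻⁵ mm/N.
P = 4.162 / 1.021×10⁻⁵ = 407700 N = 407.7 kN, tensile.
σ_{brass} = P / A = 407700 / 1425 = 286.1 MPa.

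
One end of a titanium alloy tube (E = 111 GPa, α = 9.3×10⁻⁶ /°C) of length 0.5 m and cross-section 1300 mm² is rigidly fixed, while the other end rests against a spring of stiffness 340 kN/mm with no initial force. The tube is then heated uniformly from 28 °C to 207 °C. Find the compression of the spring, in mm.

δ ≈ 0.382 mm

If the spring were absent the tube would lengthen by αΔT L = 9.3×10⁻⁶ × 179 × 500 = 0.8324 mm.
With a force P in the spring, the elastic change of the tube is PL/(AE) and that of the spring is P/k; compatibility requires their sum to equal δ_free.
So P = δ_free / [L/(AE) + 1/k] = 0.8324 / [ 500/(1300×111×10³) + 1/(340×10³) ].
P = 0.8324 / 6.406×10⁻⁶ = 129900 N.
Spring compression = P/k = 129900/(340×10³) = 0.3821 mm.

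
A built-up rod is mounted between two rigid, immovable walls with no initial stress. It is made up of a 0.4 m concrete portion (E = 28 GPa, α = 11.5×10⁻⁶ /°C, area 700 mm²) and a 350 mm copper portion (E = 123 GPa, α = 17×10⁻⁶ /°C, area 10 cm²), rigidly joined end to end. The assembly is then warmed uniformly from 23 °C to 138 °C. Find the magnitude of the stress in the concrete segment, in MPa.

With the walls removed the bar would change length by δ_free = Σ αᵢΔT Lᵢ = 11.5×10⁻⁶×115×400 + 17×10⁻⁶×115×350 = 1.213 mm.
Since the ends are fixed, an axial force P builds up, equal in every segment, with P · Σ Lᵢ/(AᵢEᵢ) = δ_free.
Σ Lᵢ/(AᵢEᵢ) = 400/(700×28×10³) + 350/(1000×123×10³) = 2.325×10⁻⁵ mm/N.
Hence P = δ_free / Σ(L/AE) = 1.213/2.325×10⁻⁵ = 52.17 kN (compressive).
σ_{concrete} = P / A = 52170 / 700 = 74.54 MPa.

σ ≈ 74.5 MPa (compressive)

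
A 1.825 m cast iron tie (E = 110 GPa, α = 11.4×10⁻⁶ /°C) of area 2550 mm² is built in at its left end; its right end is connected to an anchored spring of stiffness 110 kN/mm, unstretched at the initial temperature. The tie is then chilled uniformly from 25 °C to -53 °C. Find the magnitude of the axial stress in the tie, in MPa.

If the spring were absent the tie would shorten by αΔT L = 11.4×10⁻⁶ × 78 × 1825 = 1.623 mm.
With a force P in the spring, the elastic change of the tie is PL/(AE) and that of the spring is P/k; compatibility requires their sum to equal δ_free.
P [ L/(AE) + 1/k ] = δ_free → P [ 1825/(2550×110×10³) + 1/(110×10³) ] = 1.623.
P = 1.623 / 1.56×10⁻⁵ = 104000 N.
σ = P/A = 104000/2550 = 40.8 MPa.

σ ≈ 40.8 MPa (tensile)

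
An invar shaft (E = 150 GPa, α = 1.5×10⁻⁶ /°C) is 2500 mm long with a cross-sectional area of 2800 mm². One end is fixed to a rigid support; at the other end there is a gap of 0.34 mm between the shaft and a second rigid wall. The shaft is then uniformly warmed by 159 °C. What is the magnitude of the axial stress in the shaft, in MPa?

Unrestrained expansion: δ_free = αΔT L = 1.5×10⁻⁶ × 159 × 2500 = 0.5962 mm.
After closing the 0.34 mm clearance, 0.5962 − 0.34 = 0.2562 mm of expansion remains to be suppressed by the wall.
So σ = E(δ_free − g)/L = 150×10³ × 0.2562/2500 = 15.37 MPa.

σ ≈ 15.4 MPa (compressive)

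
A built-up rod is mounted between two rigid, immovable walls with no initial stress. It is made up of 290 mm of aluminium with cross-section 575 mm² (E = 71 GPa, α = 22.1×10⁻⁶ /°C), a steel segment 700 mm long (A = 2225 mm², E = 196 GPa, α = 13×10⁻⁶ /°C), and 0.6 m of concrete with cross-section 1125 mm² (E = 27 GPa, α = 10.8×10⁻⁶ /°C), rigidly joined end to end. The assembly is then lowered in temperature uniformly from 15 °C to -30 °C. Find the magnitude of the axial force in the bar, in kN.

With the walls removed the bar would change length by δ_free = Σ αᵢΔT Lᵢ = 22.1×10⁻⁶×45×290 + 13×10⁻⁶×45×700 + 10.8×10⁻⁶×45×600 = 0.9895 mm.
Since the ends are fixed, an axial force P builds up, equal in every segment, with P · Σ Lᵢ/(AᵢEᵢ) = δ_free.
The series flexibility is Σ Lᵢ/(AᵢEᵢ) = 290/(575×71×10³) + 700/(2225×196×10³) + 600/(1125×27×10³) = 2.846×10⁻⁵ mm/N.
P = 0.9895 / 2.846×10⁻⁵ = 34770 N = 34.77 kN, tensile.

P ≈ 34.8 kN (tensile)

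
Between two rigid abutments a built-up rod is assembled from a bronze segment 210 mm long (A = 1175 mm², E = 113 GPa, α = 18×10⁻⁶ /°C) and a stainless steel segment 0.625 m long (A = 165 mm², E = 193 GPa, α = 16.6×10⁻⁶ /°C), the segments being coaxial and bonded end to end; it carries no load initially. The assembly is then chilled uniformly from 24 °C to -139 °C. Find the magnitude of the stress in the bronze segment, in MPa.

σ ≈ 92.6 MPa (tensile)

If the supports were absent, the total length change would be Σ αᵢΔT Lᵢ = 18×10⁻⁶×163×210 + 16.6×10⁻⁶×163×625 = 2.307 mm.
The rigid supports impose zero overall length change; the single axial force P common to all segments must satisfy P Σ Lᵢ/(AᵢEᵢ) = δ_free.
Σ Lᵢ/(AᵢEᵢ) = 210/(1175×113×10³) + 625/(165×193×10³) = 2.121×10⁻⁵ mm/N.
P = 2.307 / 2.121×10⁻⁵ = 108800 N = 108.8 kN, tensile.
σ_{bronze} = P / A = 108800 / 1175 = 92.59 MPa.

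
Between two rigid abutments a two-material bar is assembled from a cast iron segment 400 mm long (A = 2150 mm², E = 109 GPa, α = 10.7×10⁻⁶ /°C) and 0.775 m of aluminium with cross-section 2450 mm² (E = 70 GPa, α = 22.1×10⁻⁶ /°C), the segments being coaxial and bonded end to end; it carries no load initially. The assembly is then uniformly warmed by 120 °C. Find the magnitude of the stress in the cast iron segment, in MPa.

With the walls removed the bar would change length by δ_free = Σ αᵢΔT Lᵢ = 10.7×10⁻⁶×120×400 + 22.1×10⁻⁶×120×775 = 2.569 mm.
The walls prevent any net length change, so an axial force P (same in every segment) develops. Compatibility: P · Σ Lᵢ/(AᵢEᵢ) = δ_free.
The series flexibility is Σ Lᵢ/(AᵢEᵢ) = 400/(2150×109×10³) + 775/(2450×70×10³) = 6.226×10⁻⁶ mm/N.
So P = 2.569 / 6.226×10⁻⁶ = 412.6 kN, compressive.
σ_{cast iron} = P / A = 412600 / 2150 = 191.9 MPa.

σ ≈ 192 MPa (compressive)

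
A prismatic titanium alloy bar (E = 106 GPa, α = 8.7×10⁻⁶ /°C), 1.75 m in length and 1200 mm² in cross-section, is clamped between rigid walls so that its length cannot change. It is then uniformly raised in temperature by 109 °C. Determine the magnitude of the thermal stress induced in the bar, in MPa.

σ ≈ 101 MPa (compressive)

Because both ends are immovable the net strain is zero, and the suppressed thermal strain is αΔT = 8.7×10⁻⁶ × 109 = 948.3×10⁻⁶.
The stress required to suppress this strain is σ = Eε = 106×10³ × 948.3×10⁻⁶ = 100.5 MPa, compressive since the bar is trying to expand.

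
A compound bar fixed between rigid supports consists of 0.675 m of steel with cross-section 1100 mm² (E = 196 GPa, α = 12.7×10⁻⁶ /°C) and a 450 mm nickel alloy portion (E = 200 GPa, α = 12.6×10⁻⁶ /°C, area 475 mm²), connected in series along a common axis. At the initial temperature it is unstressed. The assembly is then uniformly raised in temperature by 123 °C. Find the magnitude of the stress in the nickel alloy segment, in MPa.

Free thermal expansion of the whole bar: Σ αᵢΔT Lᵢ = 12.7×10⁻⁶×123×675 + 12.6×10⁻⁶×123×450 = 1.752 mm.
The rigid supports impose zero overall length change; the single axial force P common to all segments must satisfy P Σ Lᵢ/(AᵢEᵢ) = δ_free.
Σ Lᵢ/(AᵢEᵢ) = 675/(1100×196×10³) + 450/(475×200×10³) = 7.868×10⁻⁶ mm/N.
P = 1.752 / 7.868×10⁻⁶ = 222700 N = 222.7 kN, compressive.
σ_{nickel alloy} = P / A = 222700 / 475 = 468.8 MPa.

σ ≈ 469 MPa (compressive)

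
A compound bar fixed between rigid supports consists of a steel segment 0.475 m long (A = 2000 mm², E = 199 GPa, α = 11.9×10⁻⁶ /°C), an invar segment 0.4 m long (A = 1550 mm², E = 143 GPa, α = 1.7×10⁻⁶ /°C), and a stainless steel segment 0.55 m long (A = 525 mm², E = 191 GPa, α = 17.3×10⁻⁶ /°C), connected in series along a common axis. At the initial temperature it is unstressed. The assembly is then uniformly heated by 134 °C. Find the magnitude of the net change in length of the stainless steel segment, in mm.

If the supports were absent, the total length change would be Σ αᵢΔT Lᵢ = 11.9×10⁻⁶×134×475 + 1.7×10⁻⁶×134×400 + 17.3×10⁻⁶×134×550 = 2.124 mm.
The rigid supports impose zero overall length change; the single axial force P common to all segments must satisfy P Σ Lᵢ/(AᵢEᵢ) = δ_free.
The series flexibility is Σ Lᵢ/(AᵢEᵢ) = 475/(2000×199×10³) + 400/(1550×143×10³) + 550/(525×191×10³) = 8.483×10⁻⁶ mm/N.
So P = 2.124 / 8.483×10⁻⁶ = 250.3 kN, compressive.
For the stainless steel segment, free thermal change = 17.3×10⁻⁶×134×550 = 1.275 mm and elastic change from P = 250300×550/(525×191×10³) = 1.373 mm; these oppose, so the net change is 0.098 mm (segment shortens).

|ΔL| ≈ 0.098 mm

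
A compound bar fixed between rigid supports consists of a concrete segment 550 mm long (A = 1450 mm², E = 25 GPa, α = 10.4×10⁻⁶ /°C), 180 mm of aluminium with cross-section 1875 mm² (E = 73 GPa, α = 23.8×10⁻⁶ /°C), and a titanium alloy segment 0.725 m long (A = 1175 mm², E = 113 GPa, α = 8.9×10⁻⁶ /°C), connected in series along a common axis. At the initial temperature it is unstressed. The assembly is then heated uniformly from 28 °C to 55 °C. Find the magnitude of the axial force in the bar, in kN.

P ≈ 20.2 kN (compressive)

If the supports were absent, the total length change would be Σ αᵢΔT Lᵢ = 10.4×10⁻⁶×27×550 + 23.8×10⁻⁶×27×180 + 8.9×10⁻⁶×27×725 = 0.4443 mm.
The walls prevent any net length change, so an axial force P (same in every segment) develops. Compatibility: P · Σ Lᵢ/(AᵢEᵢ) = δ_free.
The series flexibility is Σ Lᵢ/(AᵢEᵢ) = 550/(1450×25×10³) + 180/(1875×73×10³) + 725/(1175×113×10³) = 2.195×10⁻⁵ mm/N.
P = 0.4443 / 2.195×10⁻⁵ = 20240 N = 20.24 kN, compressive.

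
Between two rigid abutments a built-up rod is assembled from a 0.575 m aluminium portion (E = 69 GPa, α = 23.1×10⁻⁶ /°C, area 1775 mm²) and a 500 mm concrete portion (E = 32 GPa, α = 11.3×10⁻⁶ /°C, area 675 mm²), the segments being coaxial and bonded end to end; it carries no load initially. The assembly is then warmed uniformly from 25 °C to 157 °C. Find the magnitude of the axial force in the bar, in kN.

If the supports were absent, the total length change would be Σ αᵢΔT Lᵢ = 23.1×10⁻⁶×132×575 + 11.3×10⁻⁶×132×500 = 2.499 mm.
The walls prevent any net length change, so an axial force P (same in every segment) develops. Compatibility: P · Σ Lᵢ/(AᵢEᵢ) = δ_free.
Σ Lᵢ/(AᵢEᵢ) = 575/(1775×69×10³) + 500/(675×32×10³) = 2.784×10⁻⁵ mm/N.
So P = 2.499 / 2.784×10⁻⁵ = 89.76 kN, compressive.

P ≈ 89.8 kN (compressive)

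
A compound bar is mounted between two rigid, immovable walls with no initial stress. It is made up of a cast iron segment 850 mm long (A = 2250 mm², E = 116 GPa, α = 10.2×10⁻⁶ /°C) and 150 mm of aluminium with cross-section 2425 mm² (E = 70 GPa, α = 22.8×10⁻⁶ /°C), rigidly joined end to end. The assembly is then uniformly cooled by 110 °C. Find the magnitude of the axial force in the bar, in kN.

If the supports were absent, the total length change would be Σ αᵢΔT Lᵢ = 10.2×10⁻⁶×110×850 + 22.8×10⁻⁶×110×150 = 1.33 mm.
The walls prevent any net length change, so an axial force P (same in every segment) develops. Compatibility: P · Σ Lᵢ/(AᵢEᵢ) = δ_free.
The series flexibility is Σ Lᵢ/(AᵢEᵢ) = 850/(2250×116×10³) + 150/(2425×70×10³) = 4.14×10⁻⁶ mm/N.
So P = 1.33 / 4.14×10⁻⁶ = 321.2 kN, tensile.

P ≈ 321 kN (tensile)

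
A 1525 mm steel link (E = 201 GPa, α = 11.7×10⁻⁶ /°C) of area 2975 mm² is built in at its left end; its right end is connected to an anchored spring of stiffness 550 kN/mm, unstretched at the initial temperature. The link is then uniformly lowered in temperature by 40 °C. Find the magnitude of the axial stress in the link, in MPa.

The unrestrained thermal change is αΔT L = 11.7×10⁻⁶ × 40 × 1525 = 0.7137 mm.
Let P be the tensile force in the spring. The link extends elastically by PL/(AE) and the spring stretches by P/k; together these equal δ_free.
P [ L/(AE) + 1/k ] = δ_free → P [ 1525/(2975×201×10³) + 1/(550×10³) ] = 0.7137.
P = 0.7137 / 4.368×10⁻⁶ = 163400 N.
σ = P/A = 163400/2975 = 54.92 MPa.

σ ≈ 54.9 MPa (tensile)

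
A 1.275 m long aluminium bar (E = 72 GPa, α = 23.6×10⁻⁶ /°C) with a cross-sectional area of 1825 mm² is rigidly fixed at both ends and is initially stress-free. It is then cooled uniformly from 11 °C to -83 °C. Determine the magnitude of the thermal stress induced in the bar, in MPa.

σ ≈ 160 MPa (tensile)

The supports are rigid, so the total axial strain is zero. The restrained thermal strain is ε = αΔT = 23.6×10⁻⁶ × 94 = 2218.4×10⁻⁶.
Hence σ = E·αΔT = 72×10³ × 2218.4×10⁻⁶ = 159.7 MPa, tensile.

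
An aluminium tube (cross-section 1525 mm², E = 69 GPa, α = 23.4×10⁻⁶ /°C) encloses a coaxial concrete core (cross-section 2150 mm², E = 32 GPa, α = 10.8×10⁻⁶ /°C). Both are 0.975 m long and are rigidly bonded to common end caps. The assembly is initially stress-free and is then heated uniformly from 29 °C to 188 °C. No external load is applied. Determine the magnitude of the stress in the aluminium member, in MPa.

σ ≈ 54.7 MPa (compressive)

Equilibrium of a rigid end plate with no external load gives equal and opposite internal forces ±P in the two members. Since α_{aluminium} > α_{concrete}, heating drives the aluminium into compression and the concrete into tension.
Equating the net (thermal + elastic) strains gives |α₁ − α₂|·ΔT = P·[1/(A₁E₁) + 1/(A₂E₂)].
|α₁ − α₂|·ΔT = 12.6×10⁻⁶ × 159 = 0.002003.
1/(A₁E₁) + 1/(A₂E₂) = 1/(1525×69×10³) + 1/(2150×32×10³) = 2.404×10⁻⁸ N⁻¹.
So P = 0.002003 / 2.404×10⁻⁸ = 83.34 kN.
σ_{aluminium} = P/A₁ = 83340/1525 = 54.65 MPa, compressive.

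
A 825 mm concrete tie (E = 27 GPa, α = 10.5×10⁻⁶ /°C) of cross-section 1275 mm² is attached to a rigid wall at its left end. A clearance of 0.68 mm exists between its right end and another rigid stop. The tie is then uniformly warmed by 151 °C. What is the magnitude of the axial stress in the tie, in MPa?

If the wall were absent the tie would grow by αΔT L = 10.5×10⁻⁶ × 151 × 825 = 1.308 mm.
This exceeds the 0.68 mm gap, so the wall pushes back. The portion of expansion that must be recovered elastically is δ_free − gap = 1.308 − 0.68 = 0.628 mm.
Compatibility: PL/(AE) = 0.628 mm, so σ = P/A = E × (0.628/825) = 20.55 MPa.

σ ≈ 20.6 MPa (compressive)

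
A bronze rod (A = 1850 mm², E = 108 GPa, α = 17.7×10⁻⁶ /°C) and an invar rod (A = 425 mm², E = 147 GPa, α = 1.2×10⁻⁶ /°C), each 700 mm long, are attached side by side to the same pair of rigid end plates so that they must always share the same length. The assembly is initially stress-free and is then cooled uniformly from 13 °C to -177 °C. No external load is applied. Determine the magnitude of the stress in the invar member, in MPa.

Both members must finish at the same length. With the larger α, the bronze tends to over-contract; the plates restrain it, putting the bronze in tension and the invar in compression. With no external load the two internal forces are equal and opposite, magnitude P.
Equating the net (thermal + elastic) strains gives |α₁ − α₂|·ΔT = P·[1/(A₁E₁) + 1/(A₂E₂)].
|α₁ − α₂|·ΔT = 16.5×10⁻⁶ × 190 = 0.003135.
1/(A₁E₁) + 1/(A₂E₂) = 1/(1850×108×10³) + 1/(425×147×10³) = 2.101×10⁻⁸ N⁻¹.
So P = 0.003135 / 2.101×10⁻⁸ = 149.2 kN.
σ_{invar} = P/A₂ = 149200/425 = 351.1 MPa, compressive.

σ ≈ 351 MPa (compressive)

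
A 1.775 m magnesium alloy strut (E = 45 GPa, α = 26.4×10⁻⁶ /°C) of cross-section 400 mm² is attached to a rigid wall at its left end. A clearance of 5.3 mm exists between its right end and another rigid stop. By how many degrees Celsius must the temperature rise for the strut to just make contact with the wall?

ΔT ≈ 113 °C

Contact occurs when the free expansion equals the gap: αΔT L = 5.3 mm.
So ΔT = g/(αL) = 5.3/(26.4×10⁻⁶ × 1775) = 113.1 °C.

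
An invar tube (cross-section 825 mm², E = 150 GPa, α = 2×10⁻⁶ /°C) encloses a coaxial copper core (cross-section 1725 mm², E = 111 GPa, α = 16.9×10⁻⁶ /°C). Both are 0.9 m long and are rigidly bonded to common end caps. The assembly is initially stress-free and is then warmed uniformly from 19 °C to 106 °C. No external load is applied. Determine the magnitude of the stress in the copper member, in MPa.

σ ≈ 56.5 MPa (compressive)

Both members must finish at the same length. With the larger α, the copper tends to over-expand; the plates restrain it, putting the copper in compression and the invar in tension. With no external load the two internal forces are equal and opposite, magnitude P.
Equating the net (thermal + elastic) strains gives |α₁ − α₂|·ΔT = P·[1/(A₁E₁) + 1/(A₂E₂)].
|α₁ − α₂|·ΔT = 14.9×10⁻⁶ × 87 = 0.001296.
1/(A₁E₁) + 1/(A₂E₂) = 1/(825×150×10³) + 1/(1725×111×10³) = 1.33×10⁻⁸ N⁻¹.
P = 0.001296 / 1.33×10⁻⁸ = 97440 N = 97.44 kN.
σ_{copper} = P/A₂ = 97440/1725 = 56.49 MPa, compressive.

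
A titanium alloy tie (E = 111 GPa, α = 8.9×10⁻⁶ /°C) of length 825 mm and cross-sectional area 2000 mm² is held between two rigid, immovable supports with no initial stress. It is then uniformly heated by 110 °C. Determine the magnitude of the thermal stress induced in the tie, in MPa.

With length fixed, the mechanical strain must cancel the thermal strain αΔT = 8.9×10⁻⁶ × 110 = 979×10⁻⁶.
σ = EαΔT = 111×10³ × 8.9×10⁻⁶ × 110 = 108.7 MPa (compressive; the tie is trying to expand).

σ ≈ 109 MPa (compressive)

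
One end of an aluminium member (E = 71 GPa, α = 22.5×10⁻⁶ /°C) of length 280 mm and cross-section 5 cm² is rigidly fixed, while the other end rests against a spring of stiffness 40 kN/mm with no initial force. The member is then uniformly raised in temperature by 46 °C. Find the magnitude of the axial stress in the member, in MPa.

If the spring were absent the member would lengthen by αΔT L = 22.5×10⁻⁶ × 46 × 280 = 0.2898 mm.
With a force P in the spring, the elastic change of the member is PL/(AE) and that of the spring is P/k; compatibility requires their sum to equal δ_free.
So P = δ_free / [L/(AE) + 1/k] = 0.2898 / [ 280/(500×71×10³) + 1/(40×10³) ].
P = 0.2898 / 3.289×10⁻⁵ = 8812 N.
σ = P/A = 8812/500 = 17.62 MPa.

σ ≈ 17.6 MPa (compressive)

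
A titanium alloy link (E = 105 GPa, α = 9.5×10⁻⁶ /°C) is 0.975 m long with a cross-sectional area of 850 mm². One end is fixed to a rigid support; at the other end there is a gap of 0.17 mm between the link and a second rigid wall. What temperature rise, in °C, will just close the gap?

ΔT ≈ 18.4 °C

Contact occurs when the free expansion equals the gap: αΔT L = 0.17 mm.
ΔT = 0.17 / (9.5×10⁻⁶ × 975) = 18.35 °C.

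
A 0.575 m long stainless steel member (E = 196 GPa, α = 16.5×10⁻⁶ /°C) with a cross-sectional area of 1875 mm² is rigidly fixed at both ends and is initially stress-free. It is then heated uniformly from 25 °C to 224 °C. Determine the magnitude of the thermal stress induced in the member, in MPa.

σ ≈ 644 MPa (compressive)

Because both ends are immovable the net strain is zero, and the suppressed thermal strain is αΔT = 16.5×10⁻⁶ × 199 = 3283.5×10⁻⁶.
The stress required to suppress this strain is σ = Eε = 196×10³ × 3283.5×10⁻⁶ = 643.6 MPa, compressive since the member is trying to expand.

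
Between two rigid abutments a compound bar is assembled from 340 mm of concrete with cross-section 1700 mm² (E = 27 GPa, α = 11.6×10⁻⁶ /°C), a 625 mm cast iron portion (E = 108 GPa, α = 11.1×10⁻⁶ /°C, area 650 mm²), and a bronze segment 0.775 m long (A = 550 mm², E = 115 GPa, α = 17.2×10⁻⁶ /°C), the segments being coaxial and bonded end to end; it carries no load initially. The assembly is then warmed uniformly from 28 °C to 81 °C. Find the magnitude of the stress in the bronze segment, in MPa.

σ ≈ 81.7 MPa (compressive)

If the supports were absent, the total length change would be Σ αᵢΔT Lᵢ = 11.6×10⁻⁶×53×340 + 11.1×10⁻⁶×53×625 + 17.2×10⁻⁶×53×775 = 1.283 mm.
The rigid supports impose zero overall length change; the single axial force P common to all segments must satisfy P Σ Lᵢ/(AᵢEᵢ) = δ_free.
The series flexibility is Σ Lᵢ/(AᵢEᵢ) = 340/(1700×27×10³) + 625/(650×108×10³) + 775/(550×115×10³) = 2.856×10⁻⁵ mm/N.
Hence P = δ_free / Σ(L/AE) = 1.283/2.856×10⁻⁵ = 44.92 kN (compressive).
σ_{bronze} = P / A = 44920 / 550 = 81.68 MPa.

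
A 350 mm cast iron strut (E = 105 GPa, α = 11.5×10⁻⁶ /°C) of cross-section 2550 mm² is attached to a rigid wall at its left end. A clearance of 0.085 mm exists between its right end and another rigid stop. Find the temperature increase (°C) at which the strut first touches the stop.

ΔT ≈ 21.1 °C

The gap closes when αΔT L = 0.085 mm, since the strut is still unstressed at that instant.
ΔT = 0.085 / (11.5×10⁻⁶ × 350) = 21.12 °C.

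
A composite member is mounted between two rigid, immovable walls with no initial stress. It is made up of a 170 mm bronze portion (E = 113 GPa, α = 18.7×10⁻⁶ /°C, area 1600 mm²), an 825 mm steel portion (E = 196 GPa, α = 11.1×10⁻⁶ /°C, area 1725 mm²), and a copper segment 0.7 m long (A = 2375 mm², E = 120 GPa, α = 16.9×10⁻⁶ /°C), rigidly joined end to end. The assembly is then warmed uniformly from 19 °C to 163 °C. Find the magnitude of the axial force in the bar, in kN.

If the supports were absent, the total length change would be Σ αᵢΔT Lᵢ = 18.7×10⁻⁶×144×170 + 11.1×10⁻⁶×144×825 + 16.9×10⁻⁶×144×700 = 3.48 mm.
The walls prevent any net length change, so an axial force P (same in every segment) develops. Compatibility: P · Σ Lᵢ/(AᵢEᵢ) = δ_free.
Σ Lᵢ/(AᵢEᵢ) = 170/(1600×113×10³) + 825/(1725×196×10³) + 700/(2375×120×10³) = 5.837×10⁻⁶ mm/N.
Hence P = δ_free / Σ(L/AE) = 3.48/5.837×10⁻⁶ = 596.2 kN (compressive).

P ≈ 596 kN (compressive)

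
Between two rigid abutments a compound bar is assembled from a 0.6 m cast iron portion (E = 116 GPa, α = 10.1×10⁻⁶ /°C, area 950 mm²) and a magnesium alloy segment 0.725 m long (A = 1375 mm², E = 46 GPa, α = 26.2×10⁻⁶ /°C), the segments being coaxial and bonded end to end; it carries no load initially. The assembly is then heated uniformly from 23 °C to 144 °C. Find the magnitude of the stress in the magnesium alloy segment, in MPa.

σ ≈ 130 MPa (compressive)

Free thermal expansion of the whole bar: Σ αᵢΔT Lᵢ = 10.1×10⁻⁶×121×600 + 26.2×10⁻⁶×121×725 = 3.032 mm.
The walls prevent any net length change, so an axial force P (same in every segment) develops. Compatibility: P · Σ Lᵢ/(AᵢEᵢ) = δ_free.
Σ Lᵢ/(AᵢEᵢ) = 600/(950×116×10³) + 725/(1375×46×10³) = 1.691×10⁻⁵ mm/N.
P = 3.032 / 1.691×10⁻⁵ = 179300 N = 179.3 kN, compressive.
σ_{magnesium alloy} = P / A = 179300 / 1375 = 130.4 MPa.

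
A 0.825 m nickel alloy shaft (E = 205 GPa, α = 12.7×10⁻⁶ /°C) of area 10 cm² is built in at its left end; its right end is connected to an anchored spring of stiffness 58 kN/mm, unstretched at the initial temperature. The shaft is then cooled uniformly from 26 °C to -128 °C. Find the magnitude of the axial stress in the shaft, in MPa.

The unrestrained thermal change is αΔT L = 12.7×10⁻⁶ × 154 × 825 = 1.614 mm.
With a force P in the spring, the elastic change of the shaft is PL/(AE) and that of the spring is P/k; compatibility requires their sum to equal δ_free.
P [ L/(AE) + 1/k ] = δ_free → P [ 825/(1000×205×10³) + 1/(58×10³) ] = 1.614.
P = 1.614 / 2.127×10⁻⁵ = 75870 N.
σ = P/A = 75870/1000 = 75.87 MPa.

σ ≈ 75.9 MPa (tensile)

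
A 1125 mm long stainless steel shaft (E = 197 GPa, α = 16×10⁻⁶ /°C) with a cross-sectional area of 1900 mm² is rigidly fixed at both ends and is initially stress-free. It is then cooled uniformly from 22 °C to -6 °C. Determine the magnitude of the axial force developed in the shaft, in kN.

The ends cannot move, so σ = EαΔT = 197×10³ × 16×10⁻⁶ × 28 = 88.26 MPa.
P = AEαΔT = 1900 × 197×10³ × 16×10⁻⁶ × 28 = 167.7 kN (tensile).

P ≈ 168 kN (tensile)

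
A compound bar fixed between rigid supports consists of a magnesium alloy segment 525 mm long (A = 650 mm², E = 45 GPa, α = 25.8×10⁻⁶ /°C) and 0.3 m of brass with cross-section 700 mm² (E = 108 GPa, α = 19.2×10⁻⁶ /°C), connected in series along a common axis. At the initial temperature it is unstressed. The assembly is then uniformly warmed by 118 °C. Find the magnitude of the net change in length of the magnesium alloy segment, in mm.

|ΔL| ≈ 0.267 mm

With the walls removed the bar would change length by δ_free = Σ αᵢΔT Lᵢ = 25.8×10⁻⁶×118×525 + 19.2×10⁻⁶×118×300 = 2.278 mm.
The walls prevent any net length change, so an axial force P (same in every segment) develops. Compatibility: P · Σ Lᵢ/(AᵢEᵢ) = δ_free.
Σ Lᵢ/(AᵢEᵢ) = 525/(650×45×10³) + 300/(700×108×10³) = 2.192×10⁻⁵ mm/N.
So P = 2.278 / 2.192×10⁻⁵ = 103.9 kN, compressive.
For the magnesium alloy segment, free thermal change = 25.8×10⁻⁶×118×525 = 1.598 mm and elastic change from P = 103900×525/(650×45×10³) = 1.866 mm; these oppose, so the net change is 0.267 mm (segment shortens).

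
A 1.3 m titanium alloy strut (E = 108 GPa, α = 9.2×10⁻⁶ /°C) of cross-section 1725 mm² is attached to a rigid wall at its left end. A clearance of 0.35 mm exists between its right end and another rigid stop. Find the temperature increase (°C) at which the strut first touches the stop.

ΔT ≈ 29.3 °C

The gap closes when αΔT L = 0.35 mm, since the strut is still unstressed at that instant.
ΔT = 0.35 / (9.2×10⁻⁶ × 1300) = 29.26 °C.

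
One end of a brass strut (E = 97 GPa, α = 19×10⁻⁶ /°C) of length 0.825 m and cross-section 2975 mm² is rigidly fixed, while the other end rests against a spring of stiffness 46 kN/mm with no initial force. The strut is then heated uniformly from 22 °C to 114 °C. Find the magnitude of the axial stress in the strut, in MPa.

σ ≈ 19.7 MPa (compressive)

The unrestrained thermal change is αΔT L = 19×10⁻⁶ × 92 × 825 = 1.442 mm.
Let P be the compressive force at the spring. The strut shortens elastically by PL/(AE) and the spring compresses by P/k; together these equal δ_free.
So P = δ_free / [L/(AE) + 1/k] = 1.442 / [ 825/(2975×97×10³) + 1/(46×10³) ].
P = 1.442 / 2.46×10⁻⁵ = 58630 N.
σ = P/A = 58630/2975 = 19.71 MPa.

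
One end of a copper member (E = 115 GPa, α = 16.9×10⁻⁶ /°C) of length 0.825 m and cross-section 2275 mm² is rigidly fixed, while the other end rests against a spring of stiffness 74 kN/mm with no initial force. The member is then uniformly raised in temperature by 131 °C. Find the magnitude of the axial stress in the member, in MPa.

σ ≈ 48.2 MPa (compressive)

Free thermal expansion: δ_free = αΔT L = 16.9×10⁻⁶ × 131 × 825 = 1.826 mm.
With a force P in the spring, the elastic change of the member is PL/(AE) and that of the spring is P/k; compatibility requires their sum to equal δ_free.
So P = δ_free / [L/(AE) + 1/k] = 1.826 / [ 825/(2275×115×10³) + 1/(74×10³) ].
P = 1.826 / 1.667×10⁻⁵ = 109600 N.
σ = P/A = 109600/2275 = 48.17 MPa.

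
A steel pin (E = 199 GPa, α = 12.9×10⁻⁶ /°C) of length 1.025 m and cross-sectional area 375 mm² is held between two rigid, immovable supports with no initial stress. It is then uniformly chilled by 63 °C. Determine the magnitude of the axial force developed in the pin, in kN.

P ≈ 60.6 kN (tensile)

The ends cannot move, so σ = EαΔT = 199×10³ × 12.9×10⁻⁶ × 63 = 161.7 MPa.
Then P = σA = 161.7 × 375 mm² = 60.65 kN, tensile.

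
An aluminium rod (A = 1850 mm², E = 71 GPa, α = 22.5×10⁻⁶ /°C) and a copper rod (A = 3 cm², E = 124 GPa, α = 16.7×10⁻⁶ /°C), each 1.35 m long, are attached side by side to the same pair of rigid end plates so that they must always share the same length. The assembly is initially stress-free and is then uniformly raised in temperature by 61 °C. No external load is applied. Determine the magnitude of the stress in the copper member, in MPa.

σ ≈ 34.2 MPa (tensile)

Equilibrium of a rigid end plate with no external load gives equal and opposite internal forces ±P in the two members. Since α_{aluminium} > α_{copper}, heating drives the aluminium into compression and the copper into tension.
Equating the net (thermal + elastic) strains gives |α₁ − α₂|·ΔT = P·[1/(A₁E₁) + 1/(A₂E₂)].
|α₁ − α₂|·ΔT = 5.8×10⁻⁶ × 61 = 0.0003538.
1/(A₁E₁) + 1/(A₂E₂) = 1/(1850×71×10³) + 1/(300×124×10³) = 3.449×10⁻⁸ N⁻¹.
P = 0.0003538 / 3.449×10⁻⁸ = 10260 N = 10.26 kN.
σ_{copper} = P/A₂ = 10260/300 = 34.19 MPa, tensile.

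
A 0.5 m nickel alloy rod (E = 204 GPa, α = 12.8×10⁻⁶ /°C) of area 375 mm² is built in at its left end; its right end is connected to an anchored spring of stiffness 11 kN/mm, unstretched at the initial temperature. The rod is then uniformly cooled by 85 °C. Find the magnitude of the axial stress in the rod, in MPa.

σ ≈ 14.9 MPa (tensile)

The unrestrained thermal change is αΔT L = 12.8×10⁻⁶ × 85 × 500 = 0.544 mm.
Let P be the tensile force in the spring. The rod extends elastically by PL/(AE) and the spring stretches by P/k; together these equal δ_free.
So P = δ_free / [L/(AE) + 1/k] = 0.544 / [ 500/(375×204×10³) + 1/(11×10³) ].
P = 0.544 / 9.745×10⁻⁵ = 5583 N.
σ = P/A = 5583/375 = 14.89 MPa.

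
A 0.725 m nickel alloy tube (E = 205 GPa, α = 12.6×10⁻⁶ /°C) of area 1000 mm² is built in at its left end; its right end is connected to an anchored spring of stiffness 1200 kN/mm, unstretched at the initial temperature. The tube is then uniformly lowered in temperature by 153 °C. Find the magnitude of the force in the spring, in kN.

Free thermal contraction: δ_free = αΔT L = 12.6×10⁻⁶ × 153 × 725 = 1.398 mm.
With a force P in the spring, the elastic change of the tube is PL/(AE) and that of the spring is P/k; compatibility requires their sum to equal δ_free.
P [ L/(AE) + 1/k ] = δ_free → P [ 725/(1000×205×10³) + 1/(1200×10³) ] = 1.398.
P = 1.398 / 4.37×10⁻⁶ = 319800 N.

P ≈ 320 kN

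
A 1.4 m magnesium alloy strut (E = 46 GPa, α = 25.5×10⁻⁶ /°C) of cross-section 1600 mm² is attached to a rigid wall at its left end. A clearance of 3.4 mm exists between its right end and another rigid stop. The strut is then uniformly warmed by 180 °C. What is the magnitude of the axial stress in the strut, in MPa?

σ ≈ 99.4 MPa (compressive)

Free thermal elongation = αΔT L = 25.5×10⁻⁶ × 180 × 1400 = 6.426 mm.
The gap closes (δ_free > 3.4 mm) and the wall then resists a further 6.426 − 3.4 = 3.026 mm of expansion.
So σ = E(δ_free − g)/L = 46×10³ × 3.026/1400 = 99.43 MPa.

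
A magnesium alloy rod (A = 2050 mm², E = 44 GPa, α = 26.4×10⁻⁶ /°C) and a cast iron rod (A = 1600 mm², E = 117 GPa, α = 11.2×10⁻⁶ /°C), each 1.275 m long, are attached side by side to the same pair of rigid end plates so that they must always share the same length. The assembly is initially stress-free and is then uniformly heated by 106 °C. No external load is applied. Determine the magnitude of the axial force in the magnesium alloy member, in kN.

The magnesium alloy has the larger α, so on heating it would change length more than the cast iron if both were free. The rigid plates force a common final length, so the magnesium alloy is put into compression and the cast iron into tension, with equal and opposite forces P (no external load).
Setting the final lengths equal and cancelling L: (α₁ − α₂)ΔT = P/(A₁E₁) + P/(A₂E₂).
|α₁ − α₂|·ΔT = 15.2×10⁻⁶ × 106 = 0.001611.
1/(A₁E₁) + 1/(A₂E₂) = 1/(2050×44×10³) + 1/(1600×117×10³) = 1.643×10⁻⁸ N⁻¹.
So P = 0.001611 / 1.643×10⁻⁸ = 98.07 kN.

P ≈ 98.1 kN (compressive in the magnesium alloy)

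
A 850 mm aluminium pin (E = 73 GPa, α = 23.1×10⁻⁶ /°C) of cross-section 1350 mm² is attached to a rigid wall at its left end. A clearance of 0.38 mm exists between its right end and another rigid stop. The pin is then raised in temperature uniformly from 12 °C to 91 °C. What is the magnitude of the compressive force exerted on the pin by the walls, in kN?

P ≈ 136 kN

Free thermal elongation = αΔT L = 23.1×10⁻⁶ × 79 × 850 = 1.551 mm.
This exceeds the 0.38 mm gap, so the wall pushes back. The portion of expansion that must be recovered elastically is δ_free − gap = 1.551 − 0.38 = 1.171 mm.
Compatibility: PL/(AE) = 1.171 mm, so σ = P/A = E × (1.171/850) = 100.6 MPa.
P = σA = 100.6 × 1350 = 135.8 kN.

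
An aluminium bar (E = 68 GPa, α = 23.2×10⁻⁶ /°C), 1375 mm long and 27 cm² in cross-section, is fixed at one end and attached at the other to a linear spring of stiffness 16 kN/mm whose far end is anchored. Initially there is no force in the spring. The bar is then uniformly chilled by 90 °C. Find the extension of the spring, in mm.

Free thermal contraction: δ_free = αΔT L = 23.2×10⁻⁶ × 90 × 1375 = 2.871 mm.
With a force P in the spring, the elastic change of the bar is PL/(AE) and that of the spring is P/k; compatibility requires their sum to equal δ_free.
P [ L/(AE) + 1/k ] = δ_free → P [ 1375/(2700×68×10³) + 1/(16×10³) ] = 2.871.
P = 2.871 / 6.999×10⁻⁵ = 41020 N.
Spring extension = P/k = 41020/(16×10³) = 2.564 mm.

δ ≈ 2.56 mm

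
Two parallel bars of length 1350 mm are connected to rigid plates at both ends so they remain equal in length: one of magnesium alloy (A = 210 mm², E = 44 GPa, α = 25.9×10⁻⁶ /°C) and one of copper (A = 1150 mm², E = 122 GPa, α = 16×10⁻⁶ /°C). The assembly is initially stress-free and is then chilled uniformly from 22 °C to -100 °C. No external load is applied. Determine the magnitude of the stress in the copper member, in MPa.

σ ≈ 9.1 MPa (compressive)

Equilibrium of a rigid end plate with no external load gives equal and opposite internal forces ±P in the two members. Since α_{magnesium alloy} > α_{copper}, cooling drives the magnesium alloy into tension and the copper into compression.
Equating the net (thermal + elastic) strains gives |α₁ − α₂|·ΔT = P·[1/(A₁E₁) + 1/(A₂E₂)].
|α₁ − α₂|·ΔT = 9.9×10⁻⁶ × 122 = 0.001208.
1/(A₁E₁) + 1/(A₂E₂) = 1/(210×44×10³) + 1/(1150×122×10³) = 1.154×10⁻⁷ N⁻¹.
P = 0.001208 / 1.154×10⁻⁷ = 10470 N = 10.47 kN.
σ_{copper} = P/A₂ = 10470/1150 = 9.105 MPa, compressive.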